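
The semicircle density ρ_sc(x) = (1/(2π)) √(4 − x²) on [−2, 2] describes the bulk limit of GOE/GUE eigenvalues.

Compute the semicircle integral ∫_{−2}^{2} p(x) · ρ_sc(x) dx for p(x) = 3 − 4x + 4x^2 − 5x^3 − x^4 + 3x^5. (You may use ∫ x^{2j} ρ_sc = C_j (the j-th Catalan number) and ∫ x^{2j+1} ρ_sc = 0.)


Write p(x) = Σ a_i x^i, split into monomials and integrate each against ρ_sc separately.
Using ∫ x^{2j} ρ_sc = C_j = (1/(j+1)) C(2j, j) (Catalan numbers) and ∫ x^{2j+1} ρ_sc = 0 (odd monomials vanish by symmetry):
  i = 0 (even): a_0 · C_{0} = 3 · 1 = 3
  i = 1 (odd): ∫ x^1 ρ_sc = 0 (vanishes)
  i = 2 (even): a_2 · C_{1} = 4 · 1 = 4
  i = 3 (odd): ∫ x^3 ρ_sc = 0 (vanishes)
  i = 4 (even): a_4 · C_{2} = -1 · 2 = -2
  i = 5 (odd): ∫ x^5 ρ_sc = 0 (vanishes)

Summing the contributions: ∫_{−2}^{2} p(x) ρ_sc(x) dx = 3 + 4 + (-2) = 5.


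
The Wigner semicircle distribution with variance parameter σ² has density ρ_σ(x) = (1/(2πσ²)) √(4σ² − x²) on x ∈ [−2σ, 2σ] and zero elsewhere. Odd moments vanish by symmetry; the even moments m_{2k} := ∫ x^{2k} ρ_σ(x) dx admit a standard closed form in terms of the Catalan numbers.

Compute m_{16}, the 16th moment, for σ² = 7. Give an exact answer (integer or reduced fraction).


By the scaled semicircle moment identity, m_{2k} = σ^{2k} · C_k with k = 8.
C_8 = (1/(k+1)) · C(2k, k) = (1/9) · C(16, 8) = (1/9) · 12870 = 1430.
σ^{2k} = (σ²)^k = (7)^8 = 5764801.

Therefore m_{16} = σ^{16} · C_8 = 5764801 · 1430 = 8243665430.


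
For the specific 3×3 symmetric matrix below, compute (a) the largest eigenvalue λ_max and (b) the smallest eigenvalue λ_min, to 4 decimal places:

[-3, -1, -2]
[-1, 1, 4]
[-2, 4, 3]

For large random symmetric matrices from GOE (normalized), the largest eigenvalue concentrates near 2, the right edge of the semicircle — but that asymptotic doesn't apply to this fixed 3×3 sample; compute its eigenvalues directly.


Since M is real symmetric, all three eigenvalues are real; they are the roots of det(λI − M) = λ³ − (tr M) λ² + s λ − det M, where s is the sum of the principal 2×2 minors.
tr M = -3 + 1 + 3 = 1.
s = ((-3)·1 − (-1)²) + ((-3)·3 − (-2)²) + (1·3 − 4²) = -4 + (-13) + (-13) = -30.
det M (expand along row 1) = (-3)·(-13) − (-1)·5 + (-2)·(-2) = 48.
Characteristic polynomial: λ³ − λ² − 30λ − 48 = 0.
Substitute λ = y + (tr M)/3 = y + 0.333333 to remove the quadratic term: y³ + p·y + q = 0 with p = s − (tr M)²/3 = -30.333333 and q = −2(tr M)³/27 + (tr M)·s/3 − det M = -58.074074.
Three real roots ⇒ use the trigonometric (Viète) form: r = 2√(−p/3) = 6.359595, φ = arccos(3q/(p·r)) = arccos(0.903138) = 0.443774 rad.
y_k = r·cos(φ/3 − 2πk/3) for k = 0, 1, 2 gives y = 6.290142, -2.333333, -3.956809.
λ_k = y_k + 0.333333 gives λ = 6.6235, -2.0000, -3.6235 (check: the sum is 1.0000 = tr M).

Hence λ_max = 6.6235 and λ_min = -3.6235.


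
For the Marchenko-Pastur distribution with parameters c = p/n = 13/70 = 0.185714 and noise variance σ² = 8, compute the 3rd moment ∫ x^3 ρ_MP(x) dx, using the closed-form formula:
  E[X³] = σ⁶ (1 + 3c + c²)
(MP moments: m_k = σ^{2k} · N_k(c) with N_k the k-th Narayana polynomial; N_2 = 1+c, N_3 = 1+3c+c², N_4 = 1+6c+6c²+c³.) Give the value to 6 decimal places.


E[X³] = σ⁶ (1 + 3c + c²) (third MP moment). With σ² = 8 (so σ⁶ = 512) and c = 13/70 = 0.185714: E[X³] = 512 · (1 + 3·0.185714 + (0.185714)²) = 512 · 1.591633.

So E[X^3] = 814.915918.


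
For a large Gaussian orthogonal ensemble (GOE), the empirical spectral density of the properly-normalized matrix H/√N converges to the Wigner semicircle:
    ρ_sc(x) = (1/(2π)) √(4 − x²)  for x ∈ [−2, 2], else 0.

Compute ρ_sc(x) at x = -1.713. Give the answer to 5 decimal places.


ρ_sc(x) = (1/(2π)) √(4 − x²). With x = -1.713:
  4 − x² = 4 − (-1.713)² = 4 − 2.934369 = 1.065631.
  √(4 − x²) = 1.032294.
  1/(2π) = 0.159155.
  ρ_sc(-1.713) = 0.159155 · 1.032294 = 0.164295.

Rounded to 5 decimal places: ρ_sc(-1.713) ≈ 0.16429.


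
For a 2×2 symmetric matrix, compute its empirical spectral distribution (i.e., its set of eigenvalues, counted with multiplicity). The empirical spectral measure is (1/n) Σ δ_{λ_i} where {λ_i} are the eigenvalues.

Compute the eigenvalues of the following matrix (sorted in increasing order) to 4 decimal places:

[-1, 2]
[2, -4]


Since M is real symmetric, both eigenvalues are real; they are the roots of det(λI − M) = λ² − (tr M) λ + det M.
tr M = -1 + (-4) = -5.
det M = (-1)·(-4) − 2² = 4 − 4 = 0.
Characteristic polynomial: λ² + 5λ = 0.
Discriminant Δ = (tr M)² − 4·det M = 25 − 0 = 25; √Δ = 5.000000.
λ = (tr M ± √Δ)/2 = (-5 ± 5.000000)/2, giving (tr M − √Δ)/2 = -5.0000 and (tr M + √Δ)/2 = 0.0000.

Eigenvalues sorted in increasing order: [-5.0000, 0.0000].


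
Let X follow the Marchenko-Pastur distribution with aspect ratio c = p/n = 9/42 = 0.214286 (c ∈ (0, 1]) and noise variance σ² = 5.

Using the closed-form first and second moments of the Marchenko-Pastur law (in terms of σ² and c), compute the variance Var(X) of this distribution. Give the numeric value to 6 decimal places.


Recall the MP moments m_1 = E[X] = σ² and m_2 = E[X²] = σ⁴ (1 + c).
m_1 = E[X] = σ² = 5, so m_1² = 25.
m_2 = E[X²] = σ⁴ (1 + c) = 25 · (1 + 0.214286) = 25 · 1.214286 = 30.357143.
(Note m_2 − m_1² simplifies to c · σ⁴ = 0.214286 · 25.)

Var(X) = m_2 − m_1² = 30.357143 − 25 = 5.357143.


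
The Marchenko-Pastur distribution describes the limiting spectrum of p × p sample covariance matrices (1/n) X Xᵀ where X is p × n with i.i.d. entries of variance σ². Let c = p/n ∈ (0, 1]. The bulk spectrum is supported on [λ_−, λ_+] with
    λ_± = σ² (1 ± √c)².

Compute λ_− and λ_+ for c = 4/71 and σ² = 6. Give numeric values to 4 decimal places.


c = 4/71 = 0.056338; √c = 0.237356.
λ_− = σ² (1 − √c)² = 6 · (1 − 0.237356)² = 6 · (0.762644)² = 3.489752.
λ_+ = σ² (1 + √c)² = 6 · (1 + 0.237356)² = 6 · (1.237356)² = 9.186304.

Rounded to 4 decimal places: λ_− ≈ 3.4898, λ_+ ≈ 9.1863.


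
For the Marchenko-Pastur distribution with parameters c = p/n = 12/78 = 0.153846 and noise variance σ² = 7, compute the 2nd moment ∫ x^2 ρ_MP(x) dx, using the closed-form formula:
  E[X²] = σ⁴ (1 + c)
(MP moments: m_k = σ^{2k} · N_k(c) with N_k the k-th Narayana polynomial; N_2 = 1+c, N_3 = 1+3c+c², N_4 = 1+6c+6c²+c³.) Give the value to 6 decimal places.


E[X²] = σ⁴ (1 + c) (second MP moment). With σ² = 7 (so σ⁴ = 49) and c = 12/78 = 0.153846: E[X²] = 49 · (1 + 0.153846) = 49 · 1.153846.

So E[X^2] = 56.538462.


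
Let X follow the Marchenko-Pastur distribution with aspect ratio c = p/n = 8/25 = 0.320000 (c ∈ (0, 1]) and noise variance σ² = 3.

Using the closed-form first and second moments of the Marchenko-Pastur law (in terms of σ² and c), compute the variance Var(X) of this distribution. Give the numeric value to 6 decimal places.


Recall the MP moments m_1 = E[X] = σ² and m_2 = E[X²] = σ⁴ (1 + c).
m_1 = E[X] = σ² = 3, so m_1² = 9.
m_2 = E[X²] = σ⁴ (1 + c) = 9 · (1 + 0.320000) = 9 · 1.320000 = 11.880000.
(Note m_2 − m_1² simplifies to c · σ⁴ = 0.320000 · 9.)

Var(X) = m_2 − m_1² = 11.880000 − 9 = 2.880000.


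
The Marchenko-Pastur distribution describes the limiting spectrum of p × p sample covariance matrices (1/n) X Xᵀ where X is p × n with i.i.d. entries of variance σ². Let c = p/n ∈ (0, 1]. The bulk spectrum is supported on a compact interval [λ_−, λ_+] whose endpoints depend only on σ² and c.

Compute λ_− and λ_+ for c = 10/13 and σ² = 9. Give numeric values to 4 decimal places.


c = 10/13 = 0.769231; √c = 0.877058.
λ_− = σ² (1 − √c)² = 9 · (1 − 0.877058)² = 9 · (0.122942)² = 0.136033.
λ_+ = σ² (1 + √c)² = 9 · (1 + 0.877058)² = 9 · (1.877058)² = 31.710121.

Rounded to 4 decimal places: λ_− ≈ 0.1360, λ_+ ≈ 31.7101.


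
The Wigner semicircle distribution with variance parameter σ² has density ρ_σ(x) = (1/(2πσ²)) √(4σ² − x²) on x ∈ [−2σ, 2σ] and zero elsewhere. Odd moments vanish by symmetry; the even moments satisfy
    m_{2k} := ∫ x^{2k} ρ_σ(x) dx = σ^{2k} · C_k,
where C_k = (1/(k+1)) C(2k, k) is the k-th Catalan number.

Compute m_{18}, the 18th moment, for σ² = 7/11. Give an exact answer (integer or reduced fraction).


By the scaled semicircle moment identity, m_{2k} = σ^{2k} · C_k with k = 9.
C_9 = (1/(k+1)) · C(2k, k) = (1/10) · C(18, 9) = (1/10) · 48620 = 4862.
σ^{2k} = (σ²)^k = (7/11)^9 = 40353607/2357947691.

Therefore m_{18} = σ^{18} · C_9 = (40353607/2357947691) · 4862 = 17836294294/214358881.


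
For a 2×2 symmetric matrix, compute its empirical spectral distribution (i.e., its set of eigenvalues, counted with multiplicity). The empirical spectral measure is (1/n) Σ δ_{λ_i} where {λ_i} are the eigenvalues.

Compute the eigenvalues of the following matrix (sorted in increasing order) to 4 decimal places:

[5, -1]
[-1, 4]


Since M is real symmetric, both eigenvalues are real; they are the roots of det(λI − M) = λ² − (tr M) λ + det M.
tr M = 5 + 4 = 9.
det M = 5·4 − (-1)² = 20 − 1 = 19.
Characteristic polynomial: λ² − 9λ + 19 = 0.
Discriminant Δ = (tr M)² − 4·det M = 81 − 76 = 5; √Δ = 2.236068.
λ = (tr M ± √Δ)/2 = (9 ± 2.236068)/2, giving (tr M − √Δ)/2 = 3.3820 and (tr M + √Δ)/2 = 5.6180.

Eigenvalues sorted in increasing order: [3.3820, 5.6180].


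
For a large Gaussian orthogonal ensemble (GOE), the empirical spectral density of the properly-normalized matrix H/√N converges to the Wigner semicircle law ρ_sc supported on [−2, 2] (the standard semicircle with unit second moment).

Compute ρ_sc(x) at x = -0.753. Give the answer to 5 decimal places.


ρ_sc(x) = (1/(2π)) √(4 − x²). With x = -0.753:
  4 − x² = 4 − (-0.753)² = 4 − 0.567009 = 3.432991.
  √(4 − x²) = 1.852833.
  1/(2π) = 0.159155.
  ρ_sc(-0.753) = 0.159155 · 1.852833 = 0.294888.

Rounded to 5 decimal places: ρ_sc(-0.753) ≈ 0.29489.


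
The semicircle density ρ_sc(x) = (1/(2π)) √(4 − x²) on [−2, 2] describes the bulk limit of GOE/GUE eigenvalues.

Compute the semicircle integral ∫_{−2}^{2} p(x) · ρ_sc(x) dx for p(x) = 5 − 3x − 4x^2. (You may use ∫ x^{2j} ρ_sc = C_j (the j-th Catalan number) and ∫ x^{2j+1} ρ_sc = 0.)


Write p(x) = Σ a_i x^i, split into monomials and integrate each against ρ_sc separately.
Using ∫ x^{2j} ρ_sc = C_j = (1/(j+1)) C(2j, j) (Catalan numbers) and ∫ x^{2j+1} ρ_sc = 0 (odd monomials vanish by symmetry):
  i = 0 (even): a_0 · C_{0} = 5 · 1 = 5
  i = 1 (odd): ∫ x^1 ρ_sc = 0 (vanishes)
  i = 2 (even): a_2 · C_{1} = -4 · 1 = -4

Summing the contributions: ∫_{−2}^{2} p(x) ρ_sc(x) dx = 5 + (-4) = 1.


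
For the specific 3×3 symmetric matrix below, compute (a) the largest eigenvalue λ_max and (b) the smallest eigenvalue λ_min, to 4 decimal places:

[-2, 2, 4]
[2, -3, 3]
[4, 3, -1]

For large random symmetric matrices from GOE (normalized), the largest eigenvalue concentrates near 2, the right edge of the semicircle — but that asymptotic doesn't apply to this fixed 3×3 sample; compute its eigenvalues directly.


Since M is real symmetric, all three eigenvalues are real; they are the roots of det(λI − M) = λ³ − (tr M) λ² + s λ − det M, where s is the sum of the principal 2×2 minors.
tr M = -2 + (-3) + (-1) = -6.
s = ((-2)·(-3) − 2²) + ((-2)·(-1) − 4²) + ((-3)·(-1) − 3²) = 2 + (-14) + (-6) = -18.
det M (expand along row 1) = (-2)·(-6) − 2·(-14) + 4·18 = 112.
Characteristic polynomial: λ³ + 6λ² − 18λ − 112 = 0.
Substitute λ = y + (tr M)/3 = y − 2.000000 to remove the quadratic term: y³ + p·y + q = 0 with p = s − (tr M)²/3 = -30.000000 and q = −2(tr M)³/27 + (tr M)·s/3 − det M = -60.000000.
Three real roots ⇒ use the trigonometric (Viète) form: r = 2√(−p/3) = 6.324555, φ = arccos(3q/(p·r)) = arccos(0.948683) = 0.321751 rad.
y_k = r·cos(φ/3 − 2πk/3) for k = 0, 1, 2 gives y = 6.288216, -2.557800, -3.730416.
λ_k = y_k − 2.000000 gives λ = 4.2882, -4.5578, -5.7304 (check: the sum is -6.0000 = tr M).

Hence λ_max = 4.2882 and λ_min = -5.7304.


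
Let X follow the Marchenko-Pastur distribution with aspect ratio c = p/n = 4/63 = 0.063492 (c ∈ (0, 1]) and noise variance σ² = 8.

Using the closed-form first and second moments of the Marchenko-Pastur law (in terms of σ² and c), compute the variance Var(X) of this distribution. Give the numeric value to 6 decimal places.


Recall the MP moments m_1 = E[X] = σ² and m_2 = E[X²] = σ⁴ (1 + c).
m_1 = E[X] = σ² = 8, so m_1² = 64.
m_2 = E[X²] = σ⁴ (1 + c) = 64 · (1 + 0.063492) = 64 · 1.063492 = 68.063492.
(Note m_2 − m_1² simplifies to c · σ⁴ = 0.063492 · 64.)

Var(X) = m_2 − m_1² = 68.063492 − 64 = 4.063492.


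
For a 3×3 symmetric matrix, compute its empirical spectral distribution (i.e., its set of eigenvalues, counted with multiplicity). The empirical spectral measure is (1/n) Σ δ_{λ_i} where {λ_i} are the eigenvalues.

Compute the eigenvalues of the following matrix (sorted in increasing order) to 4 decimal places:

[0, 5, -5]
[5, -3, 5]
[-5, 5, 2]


Since M is real symmetric, all three eigenvalues are real; they are the roots of det(λI − M) = λ³ − (tr M) λ² + s λ − det M, where s is the sum of the principal 2×2 minors.
tr M = 0 + (-3) + 2 = -1.
s = (0·(-3) − 5²) + (0·2 − (-5)²) + ((-3)·2 − 5²) = -25 + (-25) + (-31) = -81.
det M (expand along row 1) = 0·(-31) − 5·35 + (-5)·10 = -225.
Characteristic polynomial: λ³ + λ² − 81λ + 225 = 0.
Substitute λ = y + (tr M)/3 = y − 0.333333 to remove the quadratic term: y³ + p·y + q = 0 with p = s − (tr M)²/3 = -81.333333 and q = −2(tr M)³/27 + (tr M)·s/3 − det M = 252.074074.
Three real roots ⇒ use the trigonometric (Viète) form: r = 2√(−p/3) = 10.413666, φ = arccos(3q/(p·r)) = arccos(-0.892847) = 2.674425 rad.
y_k = r·cos(φ/3 − 2πk/3) for k = 0, 1, 2 gives y = 6.542544, 3.745114, -10.287658.
λ_k = y_k − 0.333333 gives λ = 6.2092, 3.4118, -10.6210 (check: the sum is -1.0000 = tr M).

Eigenvalues sorted in increasing order: [-10.6210, 3.4118, 6.2092].


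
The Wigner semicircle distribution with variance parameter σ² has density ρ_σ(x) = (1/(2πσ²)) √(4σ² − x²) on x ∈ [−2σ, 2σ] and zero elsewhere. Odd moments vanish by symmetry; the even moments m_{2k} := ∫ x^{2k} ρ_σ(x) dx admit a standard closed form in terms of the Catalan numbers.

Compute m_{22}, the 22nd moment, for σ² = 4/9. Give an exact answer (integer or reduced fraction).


By the scaled semicircle moment identity, m_{2k} = σ^{2k} · C_k with k = 11.
C_11 = (1/(k+1)) · C(2k, k) = (1/12) · C(22, 11) = (1/12) · 705432 = 58786.
σ^{2k} = (σ²)^k = (4/9)^11 = 4194304/31381059609.

Therefore m_{22} = σ^{22} · C_11 = (4194304/31381059609) · 58786 = 246566354944/31381059609.


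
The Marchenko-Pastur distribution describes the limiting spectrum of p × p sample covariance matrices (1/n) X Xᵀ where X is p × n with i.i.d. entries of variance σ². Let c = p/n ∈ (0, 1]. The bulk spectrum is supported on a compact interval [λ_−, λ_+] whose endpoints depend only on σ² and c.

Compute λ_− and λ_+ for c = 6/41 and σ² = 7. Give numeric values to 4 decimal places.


c = 6/41 = 0.146341; √c = 0.382546.
λ_− = σ² (1 − √c)² = 7 · (1 − 0.382546)² = 7 · (0.617454)² = 2.668746.
λ_+ = σ² (1 + √c)² = 7 · (1 + 0.382546)² = 7 · (1.382546)² = 13.380035.

Rounded to 4 decimal places: λ_− ≈ 2.6687, λ_+ ≈ 13.3800.


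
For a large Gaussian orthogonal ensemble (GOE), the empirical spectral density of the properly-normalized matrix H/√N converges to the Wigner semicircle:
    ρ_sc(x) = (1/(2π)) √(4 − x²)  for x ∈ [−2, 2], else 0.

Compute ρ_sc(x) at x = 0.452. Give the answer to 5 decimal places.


ρ_sc(x) = (1/(2π)) √(4 − x²). With x = 0.452:
  4 − x² = 4 − (0.452)² = 4 − 0.204304 = 3.795696.
  √(4 − x²) = 1.948255.
  1/(2π) = 0.159155.
  ρ_sc(0.452) = 0.159155 · 1.948255 = 0.310074.

Rounded to 5 decimal places: ρ_sc(0.452) ≈ 0.31007.


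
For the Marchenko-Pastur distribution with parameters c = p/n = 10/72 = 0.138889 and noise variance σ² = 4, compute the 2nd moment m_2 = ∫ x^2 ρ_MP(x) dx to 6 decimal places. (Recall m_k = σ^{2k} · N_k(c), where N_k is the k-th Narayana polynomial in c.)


E[X²] = σ⁴ (1 + c) (second MP moment). With σ² = 4 (so σ⁴ = 16) and c = 10/72 = 0.138889: E[X²] = 16 · (1 + 0.138889) = 16 · 1.138889.

So E[X^2] = 18.222222.


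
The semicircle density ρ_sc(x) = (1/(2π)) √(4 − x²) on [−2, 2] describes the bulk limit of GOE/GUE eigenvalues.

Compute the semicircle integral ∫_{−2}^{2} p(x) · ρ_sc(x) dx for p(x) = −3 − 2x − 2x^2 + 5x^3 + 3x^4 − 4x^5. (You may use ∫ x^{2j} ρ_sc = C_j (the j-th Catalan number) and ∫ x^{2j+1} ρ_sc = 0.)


Write p(x) = Σ a_i x^i, split into monomials and integrate each against ρ_sc separately.
Using ∫ x^{2j} ρ_sc = C_j = (1/(j+1)) C(2j, j) (Catalan numbers) and ∫ x^{2j+1} ρ_sc = 0 (odd monomials vanish by symmetry):
  i = 0 (even): a_0 · C_{0} = -3 · 1 = -3
  i = 1 (odd): ∫ x^1 ρ_sc = 0 (vanishes)
  i = 2 (even): a_2 · C_{1} = -2 · 1 = -2
  i = 3 (odd): ∫ x^3 ρ_sc = 0 (vanishes)
  i = 4 (even): a_4 · C_{2} = 3 · 2 = 6
  i = 5 (odd): ∫ x^5 ρ_sc = 0 (vanishes)

Summing the contributions: ∫_{−2}^{2} p(x) ρ_sc(x) dx = (-3) + (-2) + 6 = 1.


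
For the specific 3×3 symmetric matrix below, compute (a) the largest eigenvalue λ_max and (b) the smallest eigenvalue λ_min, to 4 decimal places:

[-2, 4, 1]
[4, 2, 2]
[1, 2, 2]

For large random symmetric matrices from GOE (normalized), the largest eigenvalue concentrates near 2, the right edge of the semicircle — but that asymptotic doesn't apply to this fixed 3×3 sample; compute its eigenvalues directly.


Since M is real symmetric, all three eigenvalues are real; they are the roots of det(λI − M) = λ³ − (tr M) λ² + s λ − det M, where s is the sum of the principal 2×2 minors.
tr M = -2 + 2 + 2 = 2.
s = ((-2)·2 − 4²) + ((-2)·2 − 1²) + (2·2 − 2²) = -20 + (-5) + 0 = -25.
det M (expand along row 1) = (-2)·0 − 4·6 + 1·6 = -18.
Characteristic polynomial: λ³ − 2λ² − 25λ + 18 = 0.
Substitute λ = y + (tr M)/3 = y + 0.666667 to remove the quadratic term: y³ + p·y + q = 0 with p = s − (tr M)²/3 = -26.333333 and q = −2(tr M)³/27 + (tr M)·s/3 − det M = 0.740741.
Three real roots ⇒ use the trigonometric (Viète) form: r = 2√(−p/3) = 5.925463, φ = arccos(3q/(p·r)) = arccos(-0.014242) = 1.585038 rad.
y_k = r·cos(φ/3 − 2πk/3) for k = 0, 1, 2 gives y = 5.117478, 0.028130, -5.145609.
λ_k = y_k + 0.666667 gives λ = 5.7841, 0.6948, -4.4789 (check: the sum is 2.0000 = tr M).

Hence λ_max = 5.7841 and λ_min = -4.4789.


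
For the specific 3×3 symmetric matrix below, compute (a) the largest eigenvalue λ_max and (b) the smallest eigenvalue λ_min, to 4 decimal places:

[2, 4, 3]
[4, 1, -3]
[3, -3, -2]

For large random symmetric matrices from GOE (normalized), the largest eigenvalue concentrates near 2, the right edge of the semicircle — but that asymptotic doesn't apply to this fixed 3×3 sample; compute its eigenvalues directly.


Since M is real symmetric, all three eigenvalues are real; they are the roots of det(λI − M) = λ³ − (tr M) λ² + s λ − det M, where s is the sum of the principal 2×2 minors.
tr M = 2 + 1 + (-2) = 1.
s = (2·1 − 4²) + (2·(-2) − 3²) + (1·(-2) − (-3)²) = -14 + (-13) + (-11) = -38.
det M (expand along row 1) = 2·(-11) − 4·1 + 3·(-15) = -71.
Characteristic polynomial: λ³ − λ² − 38λ + 71 = 0.
Substitute λ = y + (tr M)/3 = y + 0.333333 to remove the quadratic term: y³ + p·y + q = 0 with p = s − (tr M)²/3 = -38.333333 and q = −2(tr M)³/27 + (tr M)·s/3 − det M = 58.259259.
Three real roots ⇒ use the trigonometric (Viète) form: r = 2√(−p/3) = 7.149204, φ = arccos(3q/(p·r)) = arccos(-0.637752) = 2.262373 rad.
y_k = r·cos(φ/3 − 2πk/3) for k = 0, 1, 2 gives y = 5.210850, 1.633515, -6.844365.
λ_k = y_k + 0.333333 gives λ = 5.5442, 1.9668, -6.5110 (check: the sum is 1.0000 = tr M).

Hence λ_max = 5.5442 and λ_min = -6.5110.


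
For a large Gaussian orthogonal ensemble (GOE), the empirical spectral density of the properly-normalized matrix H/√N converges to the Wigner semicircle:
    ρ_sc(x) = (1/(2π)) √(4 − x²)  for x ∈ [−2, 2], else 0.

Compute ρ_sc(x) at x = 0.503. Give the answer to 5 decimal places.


ρ_sc(x) = (1/(2π)) √(4 − x²). With x = 0.503:
  4 − x² = 4 − (0.503)² = 4 − 0.253009 = 3.746991.
  √(4 − x²) = 1.935715.
  1/(2π) = 0.159155.
  ρ_sc(0.503) = 0.159155 · 1.935715 = 0.308079.

Rounded to 5 decimal places: ρ_sc(0.503) ≈ 0.30808.


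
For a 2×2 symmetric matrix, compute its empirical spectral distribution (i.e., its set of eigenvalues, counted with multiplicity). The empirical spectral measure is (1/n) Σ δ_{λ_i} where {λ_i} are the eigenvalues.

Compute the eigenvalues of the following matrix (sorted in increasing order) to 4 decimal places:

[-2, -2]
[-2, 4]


Since M is real symmetric, both eigenvalues are real; they are the roots of det(λI − M) = λ² − (tr M) λ + det M.
tr M = -2 + 4 = 2.
det M = (-2)·4 − (-2)² = -8 − 4 = -12.
Characteristic polynomial: λ² − 2λ − 12 = 0.
Discriminant Δ = (tr M)² − 4·det M = 4 − (-48) = 52; √Δ = 7.211103.
λ = (tr M ± √Δ)/2 = (2 ± 7.211103)/2, giving (tr M − √Δ)/2 = -2.6056 and (tr M + √Δ)/2 = 4.6056.

Eigenvalues sorted in increasing order: [-2.6056, 4.6056].


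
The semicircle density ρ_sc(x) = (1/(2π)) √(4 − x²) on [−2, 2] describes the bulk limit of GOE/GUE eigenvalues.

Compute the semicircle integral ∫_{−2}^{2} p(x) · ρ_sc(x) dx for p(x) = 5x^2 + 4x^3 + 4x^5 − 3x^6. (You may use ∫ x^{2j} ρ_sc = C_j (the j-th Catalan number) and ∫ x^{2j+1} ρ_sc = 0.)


Write p(x) = Σ a_i x^i, split into monomials and integrate each against ρ_sc separately.
Using ∫ x^{2j} ρ_sc = C_j = (1/(j+1)) C(2j, j) (Catalan numbers) and ∫ x^{2j+1} ρ_sc = 0 (odd monomials vanish by symmetry):
  i = 2 (even): a_2 · C_{1} = 5 · 1 = 5
  i = 3 (odd): ∫ x^3 ρ_sc = 0 (vanishes)
  i = 5 (odd): ∫ x^5 ρ_sc = 0 (vanishes)
  i = 6 (even): a_6 · C_{3} = -3 · 5 = -15

Summing the contributions: ∫_{−2}^{2} p(x) ρ_sc(x) dx = 5 + (-15) = -10.


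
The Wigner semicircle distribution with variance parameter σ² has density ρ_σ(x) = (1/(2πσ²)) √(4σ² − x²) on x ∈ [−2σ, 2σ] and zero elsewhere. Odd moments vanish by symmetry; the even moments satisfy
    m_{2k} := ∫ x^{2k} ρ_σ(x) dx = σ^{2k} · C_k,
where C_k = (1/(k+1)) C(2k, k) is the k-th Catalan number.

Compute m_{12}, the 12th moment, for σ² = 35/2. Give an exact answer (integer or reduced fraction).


By the scaled semicircle moment identity, m_{2k} = σ^{2k} · C_k with k = 6.
C_6 = (1/(k+1)) · C(2k, k) = (1/7) · C(12, 6) = (1/7) · 924 = 132.
σ^{2k} = (σ²)^k = (35/2)^6 = 1838265625/64.

Therefore m_{12} = σ^{12} · C_6 = (1838265625/64) · 132 = 60662765625/16.


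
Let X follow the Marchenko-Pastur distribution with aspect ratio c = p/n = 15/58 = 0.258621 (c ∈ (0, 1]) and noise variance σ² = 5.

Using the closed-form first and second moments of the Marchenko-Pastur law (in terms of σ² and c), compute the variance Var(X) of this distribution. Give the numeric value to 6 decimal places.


Recall the MP moments m_1 = E[X] = σ² and m_2 = E[X²] = σ⁴ (1 + c).
m_1 = E[X] = σ² = 5, so m_1² = 25.
m_2 = E[X²] = σ⁴ (1 + c) = 25 · (1 + 0.258621) = 25 · 1.258621 = 31.465517.
(Note m_2 − m_1² simplifies to c · σ⁴ = 0.258621 · 25.)

Var(X) = m_2 − m_1² = 31.465517 − 25 = 6.465517.


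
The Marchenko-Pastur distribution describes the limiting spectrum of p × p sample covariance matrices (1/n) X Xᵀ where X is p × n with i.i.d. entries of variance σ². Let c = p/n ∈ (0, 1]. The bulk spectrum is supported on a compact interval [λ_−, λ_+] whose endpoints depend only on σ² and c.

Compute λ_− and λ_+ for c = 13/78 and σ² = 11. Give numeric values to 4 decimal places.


c = 13/78 = 0.166667; √c = 0.408248.
λ_− = σ² (1 − √c)² = 11 · (1 − 0.408248)² = 11 · (0.591752)² = 3.851871.
λ_+ = σ² (1 + √c)² = 11 · (1 + 0.408248)² = 11 · (1.408248)² = 21.814796.

Rounded to 4 decimal places: λ_− ≈ 3.8519, λ_+ ≈ 21.8148.


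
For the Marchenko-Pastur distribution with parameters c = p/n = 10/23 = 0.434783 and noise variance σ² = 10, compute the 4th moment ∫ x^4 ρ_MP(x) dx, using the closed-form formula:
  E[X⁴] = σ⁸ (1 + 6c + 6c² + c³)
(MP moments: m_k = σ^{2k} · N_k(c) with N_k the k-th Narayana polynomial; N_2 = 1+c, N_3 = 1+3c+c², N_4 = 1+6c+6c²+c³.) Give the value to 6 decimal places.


E[X⁴] = σ⁸ (1 + 6c + 6c² + c³) (fourth MP moment). With σ² = 10 (so σ⁸ = 10000) and c = 10/23 = 0.434783: E[X⁴] = 10000 · (1 + 6·0.434783 + 6·(0.434783)² + (0.434783)³) = 10000 · 4.825101.

So E[X^4] = 48251.006822.


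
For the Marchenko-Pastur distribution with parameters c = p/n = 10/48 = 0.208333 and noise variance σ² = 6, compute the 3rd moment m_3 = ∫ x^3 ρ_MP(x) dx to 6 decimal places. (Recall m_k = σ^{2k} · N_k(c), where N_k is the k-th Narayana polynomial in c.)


E[X³] = σ⁶ (1 + 3c + c²) (third MP moment). With σ² = 6 (so σ⁶ = 216) and c = 10/48 = 0.208333: E[X³] = 216 · (1 + 3·0.208333 + (0.208333)²) = 216 · 1.668403.

So E[X^3] = 360.375000.


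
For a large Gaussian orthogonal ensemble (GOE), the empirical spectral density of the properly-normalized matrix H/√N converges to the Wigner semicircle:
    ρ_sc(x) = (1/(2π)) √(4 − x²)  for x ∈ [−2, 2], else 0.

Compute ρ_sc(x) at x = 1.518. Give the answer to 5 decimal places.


ρ_sc(x) = (1/(2π)) √(4 − x²). With x = 1.518:
  4 − x² = 4 − (1.518)² = 4 − 2.304324 = 1.695676.
  √(4 − x²) = 1.302181.
  1/(2π) = 0.159155.
  ρ_sc(1.518) = 0.159155 · 1.302181 = 0.207249.

Rounded to 5 decimal places: ρ_sc(1.518) ≈ 0.20725.


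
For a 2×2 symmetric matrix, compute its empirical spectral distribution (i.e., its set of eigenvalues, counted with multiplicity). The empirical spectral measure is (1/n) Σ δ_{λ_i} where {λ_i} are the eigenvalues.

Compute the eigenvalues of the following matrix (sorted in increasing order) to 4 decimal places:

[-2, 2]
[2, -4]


Since M is real symmetric, both eigenvalues are real; they are the roots of det(λI − M) = λ² − (tr M) λ + det M.
tr M = -2 + (-4) = -6.
det M = (-2)·(-4) − 2² = 8 − 4 = 4.
Characteristic polynomial: λ² + 6λ + 4 = 0.
Discriminant Δ = (tr M)² − 4·det M = 36 − 16 = 20; √Δ = 4.472136.
λ = (tr M ± √Δ)/2 = (-6 ± 4.472136)/2, giving (tr M − √Δ)/2 = -5.2361 and (tr M + √Δ)/2 = -0.7639.

Eigenvalues sorted in increasing order: [-5.2361, -0.7639].


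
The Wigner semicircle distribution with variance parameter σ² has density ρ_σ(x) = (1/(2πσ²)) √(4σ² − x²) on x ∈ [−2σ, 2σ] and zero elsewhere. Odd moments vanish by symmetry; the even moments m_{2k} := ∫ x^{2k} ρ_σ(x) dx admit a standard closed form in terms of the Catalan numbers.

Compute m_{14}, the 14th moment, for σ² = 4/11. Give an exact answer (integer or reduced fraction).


By the scaled semicircle moment identity, m_{2k} = σ^{2k} · C_k with k = 7.
C_7 = (1/(k+1)) · C(2k, k) = (1/8) · C(14, 7) = (1/8) · 3432 = 429.
σ^{2k} = (σ²)^k = (4/11)^7 = 16384/19487171.

Therefore m_{14} = σ^{14} · C_7 = (16384/19487171) · 429 = 638976/1771561.


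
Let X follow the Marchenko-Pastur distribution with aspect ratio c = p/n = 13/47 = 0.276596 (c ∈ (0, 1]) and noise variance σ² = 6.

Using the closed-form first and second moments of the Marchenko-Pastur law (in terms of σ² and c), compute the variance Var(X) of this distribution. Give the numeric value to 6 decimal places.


Recall the MP moments m_1 = E[X] = σ² and m_2 = E[X²] = σ⁴ (1 + c).
m_1 = E[X] = σ² = 6, so m_1² = 36.
m_2 = E[X²] = σ⁴ (1 + c) = 36 · (1 + 0.276596) = 36 · 1.276596 = 45.957447.
(Note m_2 − m_1² simplifies to c · σ⁴ = 0.276596 · 36.)

Var(X) = m_2 − m_1² = 45.957447 − 36 = 9.957447.


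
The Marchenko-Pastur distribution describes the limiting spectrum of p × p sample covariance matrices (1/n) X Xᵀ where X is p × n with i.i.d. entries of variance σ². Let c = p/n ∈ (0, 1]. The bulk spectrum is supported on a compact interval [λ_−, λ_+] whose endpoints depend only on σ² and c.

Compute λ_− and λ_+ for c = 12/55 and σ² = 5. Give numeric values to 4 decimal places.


c = 12/55 = 0.218182; √c = 0.467099.
λ_− = σ² (1 − √c)² = 5 · (1 − 0.467099)² = 5 · (0.532901)² = 1.419915.
λ_+ = σ² (1 + √c)² = 5 · (1 + 0.467099)² = 5 · (1.467099)² = 10.761903.

Rounded to 4 decimal places: λ_− ≈ 1.4199, λ_+ ≈ 10.7619.


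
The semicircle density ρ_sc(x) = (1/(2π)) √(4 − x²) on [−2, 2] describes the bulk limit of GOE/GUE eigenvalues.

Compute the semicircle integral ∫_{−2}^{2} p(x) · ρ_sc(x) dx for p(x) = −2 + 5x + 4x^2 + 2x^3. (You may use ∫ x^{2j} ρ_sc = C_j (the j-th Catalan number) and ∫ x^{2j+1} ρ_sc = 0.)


Write p(x) = Σ a_i x^i, split into monomials and integrate each against ρ_sc separately.
Using ∫ x^{2j} ρ_sc = C_j = (1/(j+1)) C(2j, j) (Catalan numbers) and ∫ x^{2j+1} ρ_sc = 0 (odd monomials vanish by symmetry):
  i = 0 (even): a_0 · C_{0} = -2 · 1 = -2
  i = 1 (odd): ∫ x^1 ρ_sc = 0 (vanishes)
  i = 2 (even): a_2 · C_{1} = 4 · 1 = 4
  i = 3 (odd): ∫ x^3 ρ_sc = 0 (vanishes)

Summing the contributions: ∫_{−2}^{2} p(x) ρ_sc(x) dx = (-2) + 4 = 2.


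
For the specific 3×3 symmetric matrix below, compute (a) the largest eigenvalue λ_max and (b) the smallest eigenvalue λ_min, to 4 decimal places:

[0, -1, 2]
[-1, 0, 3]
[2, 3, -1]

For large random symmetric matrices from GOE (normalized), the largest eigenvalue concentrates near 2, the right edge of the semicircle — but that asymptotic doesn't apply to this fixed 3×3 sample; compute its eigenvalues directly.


Since M is real symmetric, all three eigenvalues are real; they are the roots of det(λI − M) = λ³ − (tr M) λ² + s λ − det M, where s is the sum of the principal 2×2 minors.
tr M = 0 + 0 + (-1) = -1.
s = (0·0 − (-1)²) + (0·(-1) − 2²) + (0·(-1) − 3²) = -1 + (-4) + (-9) = -14.
det M (expand along row 1) = 0·(-9) − (-1)·(-5) + 2·(-3) = -11.
Characteristic polynomial: λ³ + λ² − 14λ + 11 = 0.
Substitute λ = y + (tr M)/3 = y − 0.333333 to remove the quadratic term: y³ + p·y + q = 0 with p = s − (tr M)²/3 = -14.333333 and q = −2(tr M)³/27 + (tr M)·s/3 − det M = 15.740741.
Three real roots ⇒ use the trigonometric (Viète) form: r = 2√(−p/3) = 4.371626, φ = arccos(3q/(p·r)) = arccos(-0.753627) = 2.424359 rad.
y_k = r·cos(φ/3 − 2πk/3) for k = 0, 1, 2 gives y = 3.020178, 1.227104, -4.247282.
λ_k = y_k − 0.333333 gives λ = 2.6868, 0.8938, -4.5806 (check: the sum is -1.0000 = tr M).

Hence λ_max = 2.6868 and λ_min = -4.5806.


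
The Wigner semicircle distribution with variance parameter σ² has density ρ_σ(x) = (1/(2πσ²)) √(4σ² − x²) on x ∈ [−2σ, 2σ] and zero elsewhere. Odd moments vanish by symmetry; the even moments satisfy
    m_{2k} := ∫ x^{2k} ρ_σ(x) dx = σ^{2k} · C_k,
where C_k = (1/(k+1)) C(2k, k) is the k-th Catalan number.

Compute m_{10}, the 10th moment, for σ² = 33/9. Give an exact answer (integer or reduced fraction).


By the scaled semicircle moment identity, m_{2k} = σ^{2k} · C_k with k = 5.
C_5 = (1/(k+1)) · C(2k, k) = (1/6) · C(10, 5) = (1/6) · 252 = 42.
σ^{2k} = (σ²)^k = (33/9)^5 = 161051/243.

Therefore m_{10} = σ^{10} · C_5 = (161051/243) · 42 = 2254714/81.


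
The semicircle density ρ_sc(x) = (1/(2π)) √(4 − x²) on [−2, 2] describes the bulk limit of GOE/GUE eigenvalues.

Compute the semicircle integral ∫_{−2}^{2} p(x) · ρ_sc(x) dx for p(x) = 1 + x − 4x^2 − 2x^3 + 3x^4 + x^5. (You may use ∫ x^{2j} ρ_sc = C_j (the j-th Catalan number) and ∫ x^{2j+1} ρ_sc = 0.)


Write p(x) = Σ a_i x^i, split into monomials and integrate each against ρ_sc separately.
Using ∫ x^{2j} ρ_sc = C_j = (1/(j+1)) C(2j, j) (Catalan numbers) and ∫ x^{2j+1} ρ_sc = 0 (odd monomials vanish by symmetry):
  i = 0 (even): a_0 · C_{0} = 1 · 1 = 1
  i = 1 (odd): ∫ x^1 ρ_sc = 0 (vanishes)
  i = 2 (even): a_2 · C_{1} = -4 · 1 = -4
  i = 3 (odd): ∫ x^3 ρ_sc = 0 (vanishes)
  i = 4 (even): a_4 · C_{2} = 3 · 2 = 6
  i = 5 (odd): ∫ x^5 ρ_sc = 0 (vanishes)

Summing the contributions: ∫_{−2}^{2} p(x) ρ_sc(x) dx = 1 + (-4) + 6 = 3.


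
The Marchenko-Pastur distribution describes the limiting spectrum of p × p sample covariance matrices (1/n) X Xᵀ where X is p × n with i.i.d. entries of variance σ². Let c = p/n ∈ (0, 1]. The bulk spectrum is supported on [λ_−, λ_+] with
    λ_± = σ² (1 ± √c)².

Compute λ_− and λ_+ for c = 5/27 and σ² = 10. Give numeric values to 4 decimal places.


c = 5/27 = 0.185185; √c = 0.430331.
λ_− = σ² (1 − √c)² = 10 · (1 − 0.430331)² = 10 · (0.569669)² = 3.245222.
λ_+ = σ² (1 + √c)² = 10 · (1 + 0.430331)² = 10 · (1.430331)² = 20.458482.

Rounded to 4 decimal places: λ_− ≈ 3.2452, λ_+ ≈ 20.4585.


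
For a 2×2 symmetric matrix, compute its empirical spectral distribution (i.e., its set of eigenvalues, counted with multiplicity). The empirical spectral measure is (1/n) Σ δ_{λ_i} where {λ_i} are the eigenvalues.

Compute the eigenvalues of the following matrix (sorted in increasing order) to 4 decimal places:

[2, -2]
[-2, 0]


Since M is real symmetric, both eigenvalues are real; they are the roots of det(λI − M) = λ² − (tr M) λ + det M.
tr M = 2 + 0 = 2.
det M = 2·0 − (-2)² = 0 − 4 = -4.
Characteristic polynomial: λ² − 2λ − 4 = 0.
Discriminant Δ = (tr M)² − 4·det M = 4 − (-16) = 20; √Δ = 4.472136.
λ = (tr M ± √Δ)/2 = (2 ± 4.472136)/2, giving (tr M − √Δ)/2 = -1.2361 and (tr M + √Δ)/2 = 3.2361.

Eigenvalues sorted in increasing order: [-1.2361, 3.2361].


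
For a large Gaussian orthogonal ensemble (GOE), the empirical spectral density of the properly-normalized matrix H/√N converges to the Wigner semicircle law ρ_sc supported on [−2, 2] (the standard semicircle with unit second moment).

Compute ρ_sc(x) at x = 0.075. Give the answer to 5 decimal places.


ρ_sc(x) = (1/(2π)) √(4 − x²). With x = 0.075:
  4 − x² = 4 − (0.075)² = 4 − 0.005625 = 3.994375.
  √(4 − x²) = 1.998593.
  1/(2π) = 0.159155.
  ρ_sc(0.075) = 0.159155 · 1.998593 = 0.318086.

Rounded to 5 decimal places: ρ_sc(0.075) ≈ 0.31809.


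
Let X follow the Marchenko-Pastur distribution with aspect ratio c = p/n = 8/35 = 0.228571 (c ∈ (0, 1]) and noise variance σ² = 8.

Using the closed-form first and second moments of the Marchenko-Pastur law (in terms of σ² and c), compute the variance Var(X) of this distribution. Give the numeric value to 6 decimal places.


Recall the MP moments m_1 = E[X] = σ² and m_2 = E[X²] = σ⁴ (1 + c).
m_1 = E[X] = σ² = 8, so m_1² = 64.
m_2 = E[X²] = σ⁴ (1 + c) = 64 · (1 + 0.228571) = 64 · 1.228571 = 78.628571.
(Note m_2 − m_1² simplifies to c · σ⁴ = 0.228571 · 64.)

Var(X) = m_2 − m_1² = 78.628571 − 64 = 14.628571.


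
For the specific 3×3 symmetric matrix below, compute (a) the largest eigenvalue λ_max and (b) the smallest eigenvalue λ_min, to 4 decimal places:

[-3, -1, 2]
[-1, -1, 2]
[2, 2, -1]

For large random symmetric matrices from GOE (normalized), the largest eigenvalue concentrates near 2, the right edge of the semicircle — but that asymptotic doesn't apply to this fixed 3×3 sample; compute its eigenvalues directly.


Since M is real symmetric, all three eigenvalues are real; they are the roots of det(λI − M) = λ³ − (tr M) λ² + s λ − det M, where s is the sum of the principal 2×2 minors.
tr M = -3 + (-1) + (-1) = -5.
s = ((-3)·(-1) − (-1)²) + ((-3)·(-1) − 2²) + ((-1)·(-1) − 2²) = 2 + (-1) + (-3) = -2.
det M (expand along row 1) = (-3)·(-3) − (-1)·(-3) + 2·0 = 6.
Characteristic polynomial: λ³ + 5λ² − 2λ − 6 = 0.
Substitute λ = y + (tr M)/3 = y − 1.666667 to remove the quadratic term: y³ + p·y + q = 0 with p = s − (tr M)²/3 = -10.333333 and q = −2(tr M)³/27 + (tr M)·s/3 − det M = 6.592593.
Three real roots ⇒ use the trigonometric (Viète) form: r = 2√(−p/3) = 3.711843, φ = arccos(3q/(p·r)) = arccos(-0.515641) = 2.112552 rad.
y_k = r·cos(φ/3 − 2πk/3) for k = 0, 1, 2 gives y = 2.828944, 0.666667, -3.495611.
λ_k = y_k − 1.666667 gives λ = 1.1623, -1.0000, -5.1623 (check: the sum is -5.0000 = tr M).

Hence λ_max = 1.1623 and λ_min = -5.1623.


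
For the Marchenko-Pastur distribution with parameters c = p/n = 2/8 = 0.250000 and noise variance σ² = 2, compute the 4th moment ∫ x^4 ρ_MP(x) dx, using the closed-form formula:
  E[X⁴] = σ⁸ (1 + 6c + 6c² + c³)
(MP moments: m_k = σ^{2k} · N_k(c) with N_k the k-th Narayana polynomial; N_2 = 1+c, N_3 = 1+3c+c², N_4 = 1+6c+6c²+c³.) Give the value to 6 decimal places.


E[X⁴] = σ⁸ (1 + 6c + 6c² + c³) (fourth MP moment). With σ² = 2 (so σ⁸ = 16) and c = 2/8 = 0.250000: E[X⁴] = 16 · (1 + 6·0.250000 + 6·(0.250000)² + (0.250000)³) = 16 · 2.890625.

So E[X^4] = 46.250000.


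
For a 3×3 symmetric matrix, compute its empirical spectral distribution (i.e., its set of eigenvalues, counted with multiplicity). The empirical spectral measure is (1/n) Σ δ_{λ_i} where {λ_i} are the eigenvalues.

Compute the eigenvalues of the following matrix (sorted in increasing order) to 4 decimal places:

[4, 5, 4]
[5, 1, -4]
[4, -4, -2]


Since M is real symmetric, all three eigenvalues are real; they are the roots of det(λI − M) = λ³ − (tr M) λ² + s λ − det M, where s is the sum of the principal 2×2 minors.
tr M = 4 + 1 + (-2) = 3.
s = (4·1 − 5²) + (4·(-2) − 4²) + (1·(-2) − (-4)²) = -21 + (-24) + (-18) = -63.
det M (expand along row 1) = 4·(-18) − 5·6 + 4·(-24) = -198.
Characteristic polynomial: λ³ − 3λ² − 63λ + 198 = 0.
Substitute λ = y + (tr M)/3 = y + 1.000000 to remove the quadratic term: y³ + p·y + q = 0 with p = s − (tr M)²/3 = -66.000000 and q = −2(tr M)³/27 + (tr M)·s/3 − det M = 133.000000.
Three real roots ⇒ use the trigonometric (Viète) form: r = 2√(−p/3) = 9.380832, φ = arccos(3q/(p·r)) = arccos(-0.644448) = 2.271097 rad.
y_k = r·cos(φ/3 − 2πk/3) for k = 0, 1, 2 gives y = 6.818714, 2.169967, -8.988681.
λ_k = y_k + 1.000000 gives λ = 7.8187, 3.1700, -7.9887 (check: the sum is 3.0000 = tr M).

Eigenvalues sorted in increasing order: [-7.9887, 3.1700, 7.8187].


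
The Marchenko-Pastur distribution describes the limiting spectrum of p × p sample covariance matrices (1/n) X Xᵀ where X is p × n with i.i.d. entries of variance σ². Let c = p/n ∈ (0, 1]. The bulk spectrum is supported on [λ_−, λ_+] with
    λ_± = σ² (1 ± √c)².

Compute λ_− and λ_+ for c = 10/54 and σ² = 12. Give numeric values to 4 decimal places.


c = 10/54 = 0.185185; √c = 0.430331.
λ_− = σ² (1 − √c)² = 12 · (1 − 0.430331)² = 12 · (0.569669)² = 3.894267.
λ_+ = σ² (1 + √c)² = 12 · (1 + 0.430331)² = 12 · (1.430331)² = 24.550178.

Rounded to 4 decimal places: λ_− ≈ 3.8943, λ_+ ≈ 24.5502.


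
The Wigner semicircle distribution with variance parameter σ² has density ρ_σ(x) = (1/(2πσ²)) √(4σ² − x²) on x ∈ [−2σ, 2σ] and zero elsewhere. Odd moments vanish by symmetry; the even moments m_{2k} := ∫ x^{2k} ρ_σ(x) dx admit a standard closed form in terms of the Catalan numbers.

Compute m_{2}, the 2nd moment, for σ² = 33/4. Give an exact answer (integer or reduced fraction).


By the scaled semicircle moment identity, m_{2k} = σ^{2k} · C_k with k = 1.
C_1 = (1/(k+1)) · C(2k, k) = (1/2) · C(2, 1) = (1/2) · 2 = 1.
σ^{2k} = (σ²)^k = (33/4)^1 = 33/4.

Therefore m_{2} = σ^{2} · C_1 = (33/4) · 1 = 33/4.
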